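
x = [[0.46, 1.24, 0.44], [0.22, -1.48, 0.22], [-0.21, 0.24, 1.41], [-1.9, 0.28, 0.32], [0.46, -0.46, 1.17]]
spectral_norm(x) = 2.16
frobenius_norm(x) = 3.45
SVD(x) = [[0.27,-0.18,0.64], [-0.52,-0.21,-0.49], [0.25,-0.7,0.02], [0.74,-0.03,-0.59], [-0.21,-0.66,-0.01]] @ diag([2.1624926649029663, 1.9171454257150025, 1.8843775871361106]) @ [[-0.71, 0.68, 0.16], [-0.12, 0.11, -0.99], [0.69, 0.72, 0.00]]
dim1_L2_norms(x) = [1.39, 1.51, 1.45, 1.95, 1.34]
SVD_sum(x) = [[-0.42, 0.4, 0.09], [0.81, -0.77, -0.18], [-0.39, 0.37, 0.09], [-1.14, 1.09, 0.26], [0.32, -0.31, -0.07]] + [[0.04,-0.04,0.34], [0.05,-0.05,0.4], [0.16,-0.15,1.32], [0.01,-0.01,0.06], [0.15,-0.14,1.24]] + [[0.84, 0.88, 0.00], [-0.63, -0.66, -0.0], [0.02, 0.02, 0.0], [-0.77, -0.8, -0.0], [-0.01, -0.01, -0.0]]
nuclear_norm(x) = 5.96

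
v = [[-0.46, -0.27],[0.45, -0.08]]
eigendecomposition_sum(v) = [[(-0.23+0.06j),-0.14-0.12j], [(0.22+0.21j),(-0.04+0.23j)]] + [[-0.23-0.06j, -0.14+0.12j], [(0.22-0.21j), -0.04-0.23j]]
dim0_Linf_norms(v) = [0.46, 0.27]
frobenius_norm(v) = 0.70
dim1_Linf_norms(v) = [0.46, 0.45]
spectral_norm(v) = 0.66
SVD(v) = [[-0.77,0.63], [0.63,0.77]] @ diag([0.6602379604162865, 0.23976203958371364]) @ [[0.97, 0.24], [0.24, -0.97]]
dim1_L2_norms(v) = [0.53, 0.46]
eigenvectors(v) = [[0.33-0.51j,0.33+0.51j], [-0.79+0.00j,(-0.79-0j)]]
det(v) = 0.16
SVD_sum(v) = [[-0.50, -0.12],[0.41, 0.10]] + [[0.04, -0.15],  [0.04, -0.18]]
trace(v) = -0.54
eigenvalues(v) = [(-0.27+0.29j), (-0.27-0.29j)]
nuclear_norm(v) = 0.90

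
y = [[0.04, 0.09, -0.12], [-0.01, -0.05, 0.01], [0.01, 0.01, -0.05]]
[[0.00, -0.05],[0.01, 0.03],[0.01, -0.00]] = y@[[-0.08, 0.30], [-0.27, -0.63], [-0.23, 0.02]]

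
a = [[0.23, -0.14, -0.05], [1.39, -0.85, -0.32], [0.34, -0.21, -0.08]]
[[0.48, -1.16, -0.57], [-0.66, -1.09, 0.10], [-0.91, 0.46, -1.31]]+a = [[0.71,  -1.30,  -0.62], [0.73,  -1.94,  -0.22], [-0.57,  0.25,  -1.39]]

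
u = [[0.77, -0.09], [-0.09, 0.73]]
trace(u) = 1.50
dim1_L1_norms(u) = [0.86, 0.82]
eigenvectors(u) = [[0.78, 0.63], [-0.63, 0.78]]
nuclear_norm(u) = 1.50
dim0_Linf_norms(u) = [0.77, 0.73]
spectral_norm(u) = 0.84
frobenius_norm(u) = 1.07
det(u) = 0.55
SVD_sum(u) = [[0.51, -0.41], [-0.41, 0.33]] + [[0.26, 0.32], [0.32, 0.4]]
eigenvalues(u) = [0.84, 0.66]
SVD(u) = [[-0.78,0.63], [0.63,0.78]] @ diag([0.8421954445729288, 0.6578045554270712]) @ [[-0.78, 0.63], [0.63, 0.78]]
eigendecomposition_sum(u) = [[0.51, -0.41], [-0.41, 0.33]] + [[0.26, 0.32], [0.32, 0.40]]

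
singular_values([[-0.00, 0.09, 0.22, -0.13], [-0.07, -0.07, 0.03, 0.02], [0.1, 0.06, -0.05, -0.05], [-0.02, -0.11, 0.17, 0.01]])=[0.3, 0.22, 0.08, 0.02]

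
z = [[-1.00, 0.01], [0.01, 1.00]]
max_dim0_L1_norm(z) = 1.01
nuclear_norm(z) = 2.00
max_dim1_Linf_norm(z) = 1.0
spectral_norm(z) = 1.00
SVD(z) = [[-1.00, 0.01], [0.01, 1.00]] @ diag([1.0000499987500624, 1.0000499987500624]) @ [[1.0, 0.00], [0.00, 1.00]]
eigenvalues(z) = [-1.0, 1.0]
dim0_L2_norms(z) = [1.0, 1.0]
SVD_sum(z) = [[-1.0, 0.00], [0.01, 0.00]] + [[0.0,0.01], [0.0,1.0]]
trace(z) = 0.00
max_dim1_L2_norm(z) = 1.0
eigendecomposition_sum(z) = [[-1.0, 0.00], [0.0, -0.00]] + [[0.0,  0.00],  [0.0,  1.00]]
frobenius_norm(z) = 1.41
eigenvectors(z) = [[-1.0,-0.0], [0.0,-1.00]]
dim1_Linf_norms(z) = [1.0, 1.0]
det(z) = -1.00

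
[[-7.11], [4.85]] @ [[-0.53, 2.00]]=[[3.77, -14.22], [-2.57, 9.70]]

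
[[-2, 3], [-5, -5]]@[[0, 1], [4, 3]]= [[12, 7], [-20, -20]]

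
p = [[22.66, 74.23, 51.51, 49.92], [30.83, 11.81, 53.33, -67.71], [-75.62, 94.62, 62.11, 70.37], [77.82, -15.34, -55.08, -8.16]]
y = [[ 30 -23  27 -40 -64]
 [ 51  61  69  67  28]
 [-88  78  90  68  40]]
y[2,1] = 78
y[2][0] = -88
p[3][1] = -15.34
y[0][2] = 27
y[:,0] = [30, 51, -88]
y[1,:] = [51, 61, 69, 67, 28]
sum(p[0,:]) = 198.32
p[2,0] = -75.62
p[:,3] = [49.92, -67.71, 70.37, -8.16]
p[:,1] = [74.23, 11.81, 94.62, -15.34]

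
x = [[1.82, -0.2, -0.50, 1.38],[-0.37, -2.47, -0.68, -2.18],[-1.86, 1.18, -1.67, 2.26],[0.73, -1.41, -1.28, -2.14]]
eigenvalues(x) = [(2.44+0j), (-1.07+0j), (-2.91+1.5j), (-2.91-1.5j)]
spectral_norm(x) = 5.00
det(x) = -28.08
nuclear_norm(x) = 10.90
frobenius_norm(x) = 6.20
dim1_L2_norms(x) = [2.35, 3.38, 3.57, 2.96]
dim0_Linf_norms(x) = [1.86, 2.47, 1.67, 2.26]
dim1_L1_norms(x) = [3.9, 5.7, 6.97, 5.56]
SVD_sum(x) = [[-0.12, 0.35, 0.01, 0.47], [0.61, -1.82, -0.07, -2.44], [-0.55, 1.64, 0.06, 2.20], [0.53, -1.57, -0.06, -2.11]] + [[1.12, 0.16, 0.73, 0.14], [-0.98, -0.14, -0.64, -0.12], [-1.71, -0.24, -1.12, -0.22], [-0.39, -0.06, -0.26, -0.05]] + [[0.87, -0.51, -1.35, 0.64], [0.12, -0.07, -0.19, 0.09], [0.39, -0.23, -0.61, 0.29], [0.46, -0.27, -0.71, 0.34]] + [[-0.06, -0.20, 0.1, 0.13], [-0.12, -0.44, 0.23, 0.29], [0.00, 0.01, -0.01, -0.01], [0.13, 0.48, -0.25, -0.32]]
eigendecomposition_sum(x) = [[(2.07+0j), (-0.35-0j), (-0.38+0j), 0.60-0.00j], [(-0.34-0j), (0.06+0j), (0.06+0j), (-0.1+0j)], [(-0.69-0j), (0.12+0j), (0.13+0j), (-0.2+0j)], [0.63+0.00j, -0.11-0.00j, (-0.12+0j), (0.18-0j)]] + [[(-0.08+0j), -0.16+0.00j, (-0.04+0j), (0.14-0j)], [(-0.39+0j), (-0.78+0j), (-0.2+0j), 0.66-0.00j], [0.22-0.00j, 0.44-0.00j, (0.11-0j), (-0.37+0j)], [0.20-0.00j, (0.39-0j), (0.1-0j), (-0.33+0j)]] + [[-0.08+0.10j, (0.16+0.27j), (-0.04+0.35j), 0.32+0.20j], [0.18-0.46j, (-0.88-0.79j), (-0.27-1.28j), (-1.37-0.32j)], [(-0.7+0.4j), 0.31+1.90j, -0.95+1.91j, (1.42+1.81j)], [(-0.05-0.36j), (-0.85-0.2j), -0.63-0.73j, (-1+0.28j)]] + [[(-0.08-0.1j),  (0.16-0.27j),  -0.04-0.35j,  (0.32-0.2j)], [0.18+0.46j,  (-0.88+0.79j),  -0.27+1.28j,  (-1.37+0.32j)], [-0.70-0.40j,  (0.31-1.9j),  (-0.95-1.91j),  1.42-1.81j], [-0.05+0.36j,  (-0.85+0.2j),  (-0.63+0.73j),  (-1-0.28j)]]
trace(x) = -4.46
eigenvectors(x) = [[0.90+0.00j, (-0.16+0j), (-0.12+0.04j), (-0.12-0.04j)],[-0.15+0.00j, (-0.79+0j), 0.38-0.30j, 0.38+0.30j],[-0.30+0.00j, 0.45+0.00j, (-0.79+0j), (-0.79-0j)],[0.27+0.00j, (0.39+0j), 0.14-0.33j, (0.14+0.33j)]]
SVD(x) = [[0.12,0.49,-0.82,-0.29], [-0.62,-0.43,-0.12,-0.65], [0.56,-0.74,-0.37,0.02], [-0.54,-0.17,-0.43,0.70]] @ diag([4.998383426746887, 2.7834824027558005, 2.20930979325307, 0.9133668869665291]) @ [[-0.20, 0.59, 0.02, 0.79], [0.83, 0.12, 0.54, 0.10], [-0.49, 0.28, 0.75, -0.35], [0.21, 0.75, -0.38, -0.5]]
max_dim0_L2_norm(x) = 4.04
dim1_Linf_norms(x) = [1.82, 2.47, 2.26, 2.14]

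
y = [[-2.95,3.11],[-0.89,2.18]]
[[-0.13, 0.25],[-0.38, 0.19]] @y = [[0.16, 0.14],  [0.95, -0.77]]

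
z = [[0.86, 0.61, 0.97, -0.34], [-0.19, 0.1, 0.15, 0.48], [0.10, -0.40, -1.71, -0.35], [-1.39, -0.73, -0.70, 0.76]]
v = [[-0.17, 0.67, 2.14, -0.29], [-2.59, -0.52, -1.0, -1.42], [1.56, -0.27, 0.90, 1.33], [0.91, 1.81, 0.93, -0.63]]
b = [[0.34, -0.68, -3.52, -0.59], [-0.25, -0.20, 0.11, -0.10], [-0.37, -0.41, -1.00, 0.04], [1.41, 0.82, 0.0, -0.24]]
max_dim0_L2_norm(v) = 3.16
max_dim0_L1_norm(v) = 5.23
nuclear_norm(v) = 8.19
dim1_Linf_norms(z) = [0.97, 0.48, 1.71, 1.39]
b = v @ z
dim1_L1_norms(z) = [2.78, 0.92, 2.56, 3.58]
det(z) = 0.00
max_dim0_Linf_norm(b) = 3.52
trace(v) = -0.42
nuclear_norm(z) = 4.47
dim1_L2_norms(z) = [1.47, 0.55, 1.79, 1.88]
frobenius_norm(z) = 3.04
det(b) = 0.01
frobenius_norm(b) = 4.18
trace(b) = -1.10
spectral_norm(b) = 3.79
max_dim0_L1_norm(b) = 4.63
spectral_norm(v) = 4.06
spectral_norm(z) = 2.57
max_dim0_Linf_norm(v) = 2.59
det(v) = -0.04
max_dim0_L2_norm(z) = 2.09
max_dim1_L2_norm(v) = 3.16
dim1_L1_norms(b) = [5.13, 0.66, 1.82, 2.47]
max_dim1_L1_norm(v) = 5.53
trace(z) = 0.01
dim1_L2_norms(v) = [2.27, 3.16, 2.26, 2.32]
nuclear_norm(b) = 5.76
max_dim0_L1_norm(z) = 3.53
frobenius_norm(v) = 5.06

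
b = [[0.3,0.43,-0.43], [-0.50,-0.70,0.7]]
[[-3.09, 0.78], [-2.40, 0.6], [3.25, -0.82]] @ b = [[-1.32,  -1.87,  1.87], [-1.02,  -1.45,  1.45], [1.38,  1.97,  -1.97]]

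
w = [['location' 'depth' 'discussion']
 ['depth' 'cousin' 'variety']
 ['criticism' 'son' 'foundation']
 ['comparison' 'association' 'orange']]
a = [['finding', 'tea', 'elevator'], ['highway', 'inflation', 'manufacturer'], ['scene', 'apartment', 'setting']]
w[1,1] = 'cousin'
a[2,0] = 'scene'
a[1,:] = ['highway', 'inflation', 'manufacturer']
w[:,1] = ['depth', 'cousin', 'son', 'association']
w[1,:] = ['depth', 'cousin', 'variety']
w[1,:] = ['depth', 'cousin', 'variety']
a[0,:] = ['finding', 'tea', 'elevator']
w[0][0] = 'location'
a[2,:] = ['scene', 'apartment', 'setting']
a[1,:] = ['highway', 'inflation', 'manufacturer']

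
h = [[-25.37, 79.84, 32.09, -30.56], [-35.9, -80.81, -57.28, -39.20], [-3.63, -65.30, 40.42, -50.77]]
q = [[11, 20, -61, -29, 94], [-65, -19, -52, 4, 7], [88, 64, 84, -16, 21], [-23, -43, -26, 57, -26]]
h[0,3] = -30.56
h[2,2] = 40.42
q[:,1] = [20, -19, 64, -43]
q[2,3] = -16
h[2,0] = -3.63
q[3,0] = -23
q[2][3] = -16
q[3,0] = -23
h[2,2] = 40.42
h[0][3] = -30.56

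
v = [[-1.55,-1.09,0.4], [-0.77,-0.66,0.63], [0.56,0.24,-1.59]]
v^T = [[-1.55,  -0.77,  0.56],[-1.09,  -0.66,  0.24],[0.4,  0.63,  -1.59]]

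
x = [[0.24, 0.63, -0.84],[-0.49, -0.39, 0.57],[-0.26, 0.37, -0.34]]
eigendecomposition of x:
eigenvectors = [[-0.36, 0.36, 0.72], [0.74, 0.67, -0.14], [0.57, 0.65, 0.69]]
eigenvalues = [0.3, -0.1, -0.68]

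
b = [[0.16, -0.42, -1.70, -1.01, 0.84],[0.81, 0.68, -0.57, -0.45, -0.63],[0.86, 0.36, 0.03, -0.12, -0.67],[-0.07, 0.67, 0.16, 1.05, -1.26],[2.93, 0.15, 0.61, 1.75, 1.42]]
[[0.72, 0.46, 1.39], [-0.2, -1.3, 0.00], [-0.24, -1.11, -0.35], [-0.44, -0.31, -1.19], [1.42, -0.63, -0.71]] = b @ [[0.19, -0.62, -0.10], [-0.21, -0.76, -0.02], [-0.31, -0.33, -0.28], [0.28, 0.59, -0.52], [0.42, 0.33, 0.47]]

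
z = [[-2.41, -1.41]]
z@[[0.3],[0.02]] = [[-0.75]]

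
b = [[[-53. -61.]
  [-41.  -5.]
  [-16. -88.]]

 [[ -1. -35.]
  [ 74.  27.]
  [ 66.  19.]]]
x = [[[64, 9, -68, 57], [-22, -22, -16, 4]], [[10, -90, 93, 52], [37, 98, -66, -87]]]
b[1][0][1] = -35.0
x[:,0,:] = [[64, 9, -68, 57], [10, -90, 93, 52]]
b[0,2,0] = -16.0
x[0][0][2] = -68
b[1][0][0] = -1.0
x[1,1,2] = -66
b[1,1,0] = 74.0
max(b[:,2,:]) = 66.0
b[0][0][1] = -61.0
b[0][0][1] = -61.0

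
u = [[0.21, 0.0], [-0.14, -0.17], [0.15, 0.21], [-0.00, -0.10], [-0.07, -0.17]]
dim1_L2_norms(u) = [0.21, 0.22, 0.26, 0.1, 0.18]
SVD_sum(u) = [[0.09,  0.1], [-0.14,  -0.17], [0.17,  0.20], [-0.05,  -0.06], [-0.11,  -0.13]] + [[0.12, -0.1], [0.0, -0.0], [-0.02, 0.01], [0.05, -0.04], [0.04, -0.04]]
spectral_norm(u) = 0.41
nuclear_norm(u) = 0.59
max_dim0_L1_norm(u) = 0.65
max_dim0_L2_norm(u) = 0.33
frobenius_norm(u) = 0.45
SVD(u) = [[-0.33, -0.87], [0.53, -0.02], [-0.62, 0.12], [0.18, -0.36], [0.42, -0.31]] @ diag([0.411703777004778, 0.18303005217723123]) @ [[-0.65, -0.76],[-0.76, 0.65]]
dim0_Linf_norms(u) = [0.21, 0.21]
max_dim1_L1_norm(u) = 0.36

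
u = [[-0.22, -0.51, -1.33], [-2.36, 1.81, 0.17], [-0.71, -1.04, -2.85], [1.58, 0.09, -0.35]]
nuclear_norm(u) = 7.65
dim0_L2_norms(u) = [2.94, 2.15, 3.17]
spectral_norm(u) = 3.48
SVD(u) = [[-0.39, 0.15, 0.04], [0.40, 0.81, 0.42], [-0.82, 0.39, 0.03], [-0.14, -0.4, 0.91]] @ diag([3.4846816959170837, 3.1943449078194694, 0.969718561247679]) @ [[-0.14, 0.51, 0.85], [-0.90, 0.3, -0.33], [0.42, 0.81, -0.41]]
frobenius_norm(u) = 4.83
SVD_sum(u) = [[0.19, -0.69, -1.16], [-0.2, 0.7, 1.19], [0.40, -1.44, -2.43], [0.07, -0.24, -0.4]] + [[-0.43, 0.14, -0.16], [-2.33, 0.78, -0.85], [-1.13, 0.37, -0.41], [1.15, -0.38, 0.42]] + [[0.02, 0.03, -0.02], [0.17, 0.33, -0.17], [0.01, 0.03, -0.01], [0.37, 0.71, -0.36]]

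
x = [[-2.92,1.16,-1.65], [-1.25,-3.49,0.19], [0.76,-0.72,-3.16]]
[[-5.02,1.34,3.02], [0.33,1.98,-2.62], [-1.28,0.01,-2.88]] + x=[[-7.94, 2.50, 1.37], [-0.92, -1.51, -2.43], [-0.52, -0.71, -6.04]]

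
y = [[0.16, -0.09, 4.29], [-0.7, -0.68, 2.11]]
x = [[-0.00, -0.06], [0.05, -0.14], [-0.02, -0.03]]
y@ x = [[-0.09, -0.13], [-0.08, 0.07]]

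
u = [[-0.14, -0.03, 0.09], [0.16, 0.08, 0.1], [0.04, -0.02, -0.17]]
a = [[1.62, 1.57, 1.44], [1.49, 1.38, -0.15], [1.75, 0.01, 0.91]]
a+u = [[1.48, 1.54, 1.53], [1.65, 1.46, -0.05], [1.79, -0.01, 0.74]]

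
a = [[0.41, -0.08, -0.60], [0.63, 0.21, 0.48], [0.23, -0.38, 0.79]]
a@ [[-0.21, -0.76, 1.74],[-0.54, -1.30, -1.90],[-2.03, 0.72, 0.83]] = [[1.18, -0.64, 0.37],[-1.22, -0.41, 1.1],[-1.45, 0.89, 1.78]]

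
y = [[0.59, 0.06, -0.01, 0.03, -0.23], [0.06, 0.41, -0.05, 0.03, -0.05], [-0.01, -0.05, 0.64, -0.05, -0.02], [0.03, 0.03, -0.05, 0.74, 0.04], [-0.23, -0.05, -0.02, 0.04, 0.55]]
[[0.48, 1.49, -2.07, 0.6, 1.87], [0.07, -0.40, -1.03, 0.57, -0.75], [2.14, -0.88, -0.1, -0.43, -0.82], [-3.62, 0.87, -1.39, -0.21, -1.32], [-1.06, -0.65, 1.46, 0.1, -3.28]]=y@[[0.57, 2.44, -2.66, 1.23, 1.31], [0.66, -1.63, -1.86, 1.28, -2.82], [3.00, -1.4, -0.44, -0.57, -1.77], [-4.68, 1.07, -1.80, -0.47, -1.54], [-1.18, -0.43, 1.48, 0.83, -5.63]]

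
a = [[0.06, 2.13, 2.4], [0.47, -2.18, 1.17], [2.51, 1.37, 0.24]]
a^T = [[0.06, 0.47, 2.51], [2.13, -2.18, 1.37], [2.4, 1.17, 0.24]]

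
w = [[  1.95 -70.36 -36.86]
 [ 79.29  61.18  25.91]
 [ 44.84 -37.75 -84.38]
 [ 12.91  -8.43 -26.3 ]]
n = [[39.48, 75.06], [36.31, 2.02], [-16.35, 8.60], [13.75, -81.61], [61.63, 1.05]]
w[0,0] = 1.95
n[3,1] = -81.61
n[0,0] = 39.48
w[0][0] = 1.95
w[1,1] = 61.18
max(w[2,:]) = 44.84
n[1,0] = 36.31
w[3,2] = -26.3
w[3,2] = -26.3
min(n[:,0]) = -16.35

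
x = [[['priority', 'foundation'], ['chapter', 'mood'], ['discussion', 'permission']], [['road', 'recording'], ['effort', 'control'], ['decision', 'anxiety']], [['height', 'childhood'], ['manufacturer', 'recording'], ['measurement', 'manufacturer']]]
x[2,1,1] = 'recording'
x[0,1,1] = 'mood'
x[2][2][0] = 'measurement'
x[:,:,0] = [['priority', 'chapter', 'discussion'], ['road', 'effort', 'decision'], ['height', 'manufacturer', 'measurement']]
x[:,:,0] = [['priority', 'chapter', 'discussion'], ['road', 'effort', 'decision'], ['height', 'manufacturer', 'measurement']]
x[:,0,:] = [['priority', 'foundation'], ['road', 'recording'], ['height', 'childhood']]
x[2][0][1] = 'childhood'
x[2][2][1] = 'manufacturer'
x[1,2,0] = 'decision'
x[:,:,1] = [['foundation', 'mood', 'permission'], ['recording', 'control', 'anxiety'], ['childhood', 'recording', 'manufacturer']]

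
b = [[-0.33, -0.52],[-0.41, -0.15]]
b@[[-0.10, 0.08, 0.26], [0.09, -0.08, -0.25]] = [[-0.01, 0.02, 0.04], [0.03, -0.02, -0.07]]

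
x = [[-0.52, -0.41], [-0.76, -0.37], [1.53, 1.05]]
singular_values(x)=[2.14, 0.13]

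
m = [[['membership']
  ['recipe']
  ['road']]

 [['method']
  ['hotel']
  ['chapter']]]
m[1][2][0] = 'chapter'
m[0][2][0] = 'road'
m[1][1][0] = 'hotel'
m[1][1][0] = 'hotel'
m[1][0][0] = 'method'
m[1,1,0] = 'hotel'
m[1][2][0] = 'chapter'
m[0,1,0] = 'recipe'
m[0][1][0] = 'recipe'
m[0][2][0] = 'road'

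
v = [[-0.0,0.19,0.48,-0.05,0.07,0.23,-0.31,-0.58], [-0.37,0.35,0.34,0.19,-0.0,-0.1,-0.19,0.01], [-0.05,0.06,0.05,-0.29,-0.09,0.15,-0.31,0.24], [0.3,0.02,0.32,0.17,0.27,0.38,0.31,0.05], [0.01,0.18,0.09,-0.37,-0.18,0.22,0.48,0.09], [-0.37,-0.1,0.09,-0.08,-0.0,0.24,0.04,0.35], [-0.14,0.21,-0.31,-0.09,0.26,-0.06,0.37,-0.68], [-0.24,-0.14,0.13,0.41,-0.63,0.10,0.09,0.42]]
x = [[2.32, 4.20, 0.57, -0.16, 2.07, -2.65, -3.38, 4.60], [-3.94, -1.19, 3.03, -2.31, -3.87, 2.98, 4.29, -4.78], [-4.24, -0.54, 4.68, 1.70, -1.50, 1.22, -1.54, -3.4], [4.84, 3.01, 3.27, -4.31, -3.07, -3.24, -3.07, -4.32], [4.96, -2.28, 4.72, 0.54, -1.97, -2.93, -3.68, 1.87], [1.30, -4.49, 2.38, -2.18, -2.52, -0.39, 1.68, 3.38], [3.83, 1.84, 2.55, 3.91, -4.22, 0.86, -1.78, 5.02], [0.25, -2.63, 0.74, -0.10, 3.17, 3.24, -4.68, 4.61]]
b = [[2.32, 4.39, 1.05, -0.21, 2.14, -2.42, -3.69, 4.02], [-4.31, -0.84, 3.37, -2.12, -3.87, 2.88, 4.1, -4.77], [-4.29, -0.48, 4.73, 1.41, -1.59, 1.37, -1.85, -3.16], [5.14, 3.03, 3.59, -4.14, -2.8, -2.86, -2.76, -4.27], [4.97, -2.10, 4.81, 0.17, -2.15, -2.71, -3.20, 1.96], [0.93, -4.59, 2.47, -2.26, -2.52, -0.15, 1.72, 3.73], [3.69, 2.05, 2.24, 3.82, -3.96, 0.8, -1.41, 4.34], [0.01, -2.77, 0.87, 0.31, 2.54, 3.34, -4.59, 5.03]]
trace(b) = 3.39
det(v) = -0.01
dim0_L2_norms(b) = [10.39, 8.17, 9.1, 6.59, 7.94, 6.59, 8.82, 11.36]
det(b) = 885997.23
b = v + x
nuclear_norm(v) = 5.40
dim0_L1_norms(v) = [1.48, 1.25, 1.81, 1.65, 1.5, 1.48, 2.1, 2.42]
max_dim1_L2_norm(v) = 0.92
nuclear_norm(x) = 60.65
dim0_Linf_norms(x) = [4.96, 4.49, 4.72, 4.31, 4.22, 3.24, 4.68, 5.02]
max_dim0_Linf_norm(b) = 5.14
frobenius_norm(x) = 25.04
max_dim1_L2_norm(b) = 10.37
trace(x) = 1.97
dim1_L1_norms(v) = [1.91, 1.55, 1.24, 1.82, 1.62, 1.27, 2.12, 2.16]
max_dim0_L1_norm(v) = 2.42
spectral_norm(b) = 14.94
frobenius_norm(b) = 24.78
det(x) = 980904.13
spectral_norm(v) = 1.28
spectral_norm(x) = 15.41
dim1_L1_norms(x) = [19.95, 26.39, 18.82, 29.13, 22.95, 18.32, 24.01, 19.42]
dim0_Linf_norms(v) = [0.37, 0.35, 0.48, 0.41, 0.63, 0.38, 0.48, 0.68]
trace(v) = 1.42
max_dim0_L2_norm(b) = 11.36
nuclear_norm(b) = 59.99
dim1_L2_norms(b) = [8.12, 9.9, 7.8, 10.37, 8.85, 7.51, 8.64, 8.51]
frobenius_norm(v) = 2.14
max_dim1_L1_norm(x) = 29.13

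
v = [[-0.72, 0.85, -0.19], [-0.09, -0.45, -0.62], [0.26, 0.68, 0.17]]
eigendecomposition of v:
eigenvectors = [[(-0.98+0j), 0.05+0.56j, 0.05-0.56j], [0.10+0.00j, -0.28+0.44j, (-0.28-0.44j)], [(0.19+0j), (0.64+0j), 0.64-0.00j]]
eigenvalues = [(-0.77+0j), (-0.11+0.7j), (-0.11-0.7j)]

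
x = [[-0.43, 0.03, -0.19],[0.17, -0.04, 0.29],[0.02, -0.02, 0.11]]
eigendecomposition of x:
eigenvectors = [[0.93, 0.03, -0.07], [-0.37, -0.97, 0.94], [-0.05, -0.23, 0.33]]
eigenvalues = [-0.43, 0.02, 0.05]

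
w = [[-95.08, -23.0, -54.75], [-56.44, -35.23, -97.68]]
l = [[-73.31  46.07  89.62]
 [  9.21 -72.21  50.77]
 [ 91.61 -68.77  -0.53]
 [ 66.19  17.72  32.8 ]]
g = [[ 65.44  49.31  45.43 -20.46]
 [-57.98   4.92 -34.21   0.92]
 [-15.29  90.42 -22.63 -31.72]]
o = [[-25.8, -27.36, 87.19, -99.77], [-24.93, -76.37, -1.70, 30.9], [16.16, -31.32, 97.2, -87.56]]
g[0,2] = 45.43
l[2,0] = 91.61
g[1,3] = 0.92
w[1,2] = -97.68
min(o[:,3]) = -99.77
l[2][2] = -0.53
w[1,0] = -56.44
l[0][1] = 46.07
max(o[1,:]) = 30.9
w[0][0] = -95.08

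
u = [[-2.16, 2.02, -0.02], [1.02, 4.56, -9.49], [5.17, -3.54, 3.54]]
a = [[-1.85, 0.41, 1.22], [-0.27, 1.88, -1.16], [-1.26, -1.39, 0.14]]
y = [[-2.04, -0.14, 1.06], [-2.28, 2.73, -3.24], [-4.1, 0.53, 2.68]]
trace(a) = 0.17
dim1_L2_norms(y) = [2.3, 4.81, 4.93]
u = a @ y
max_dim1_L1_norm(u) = 15.07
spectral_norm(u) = 11.72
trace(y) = 3.37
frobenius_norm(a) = 3.68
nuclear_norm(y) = 10.63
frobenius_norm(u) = 13.13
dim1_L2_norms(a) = [2.25, 2.23, 1.88]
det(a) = 6.46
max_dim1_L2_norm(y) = 4.93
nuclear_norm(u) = 18.56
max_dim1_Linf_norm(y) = 4.1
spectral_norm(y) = 5.49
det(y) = -10.56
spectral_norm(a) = 2.75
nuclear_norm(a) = 6.02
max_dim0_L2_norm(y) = 5.12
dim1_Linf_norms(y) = [2.04, 3.24, 4.1]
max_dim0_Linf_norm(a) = 1.88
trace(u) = 5.94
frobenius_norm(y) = 7.26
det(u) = -68.16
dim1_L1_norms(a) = [3.48, 3.31, 2.79]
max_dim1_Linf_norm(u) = 9.49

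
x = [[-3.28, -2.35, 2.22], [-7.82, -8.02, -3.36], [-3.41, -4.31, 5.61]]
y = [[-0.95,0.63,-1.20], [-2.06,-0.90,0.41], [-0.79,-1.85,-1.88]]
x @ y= [[6.20, -4.06, -1.20], [26.60, 8.51, 12.41], [7.69, -8.65, -8.22]]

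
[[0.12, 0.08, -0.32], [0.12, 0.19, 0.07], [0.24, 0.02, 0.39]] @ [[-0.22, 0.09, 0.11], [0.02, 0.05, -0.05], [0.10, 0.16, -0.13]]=[[-0.06,-0.04,0.05], [-0.02,0.03,-0.01], [-0.01,0.08,-0.03]]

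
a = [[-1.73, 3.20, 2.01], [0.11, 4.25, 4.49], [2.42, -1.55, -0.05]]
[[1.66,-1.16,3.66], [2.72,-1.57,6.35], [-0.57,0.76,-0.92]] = a @ [[-0.1, 0.58, 0.25], [0.2, 0.44, 0.97], [0.42, -0.78, 0.49]]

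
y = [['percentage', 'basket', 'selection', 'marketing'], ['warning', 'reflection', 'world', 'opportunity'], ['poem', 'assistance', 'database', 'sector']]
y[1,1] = 'reflection'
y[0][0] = 'percentage'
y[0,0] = 'percentage'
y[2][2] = 'database'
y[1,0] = 'warning'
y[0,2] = 'selection'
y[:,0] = ['percentage', 'warning', 'poem']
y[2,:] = ['poem', 'assistance', 'database', 'sector']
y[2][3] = 'sector'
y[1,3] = 'opportunity'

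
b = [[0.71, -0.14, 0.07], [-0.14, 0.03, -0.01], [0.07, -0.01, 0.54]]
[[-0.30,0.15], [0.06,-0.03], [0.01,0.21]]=b@[[-0.39, 0.21], [0.19, 0.19], [0.08, 0.37]]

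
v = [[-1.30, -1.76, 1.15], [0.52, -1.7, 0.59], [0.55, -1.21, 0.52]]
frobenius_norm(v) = 3.41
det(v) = 0.48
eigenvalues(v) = [(-1.35+0.64j), (-1.35-0.64j), (0.21+0j)]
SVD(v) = [[-0.74,  0.68,  0.06], [-0.55,  -0.55,  -0.63], [-0.40,  -0.5,  0.77]] @ diag([3.071287797121297, 1.4872320706485798, 0.1045563737327885]) @ [[0.15,0.88,-0.45], [-0.96,0.23,0.13], [0.22,0.41,0.88]]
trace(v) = -2.48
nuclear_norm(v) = 4.66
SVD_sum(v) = [[-0.33, -1.99, 1.01], [-0.25, -1.49, 0.76], [-0.18, -1.07, 0.55]] + [[-0.97, 0.23, 0.13], [0.78, -0.19, -0.11], [0.71, -0.17, -0.10]] + [[0.00,0.0,0.01], [-0.01,-0.03,-0.06], [0.02,0.03,0.07]]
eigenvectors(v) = [[0.75+0.00j, 0.75-0.00j, (0.27+0j)], [-0.07-0.52j, -0.07+0.52j, 0.35+0.00j], [(-0.13-0.38j), (-0.13+0.38j), 0.90+0.00j]]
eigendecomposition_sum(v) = [[(-0.65+0.28j), (-0.85-1.26j), 0.53+0.41j], [0.25+0.43j, -0.81+0.70j, 0.24-0.41j], [0.26+0.29j, -0.50+0.66j, (0.12-0.34j)]] + [[-0.65-0.28j, -0.85+1.26j, (0.53-0.41j)], [(0.25-0.43j), (-0.81-0.7j), (0.24+0.41j)], [(0.26-0.29j), -0.50-0.66j, (0.12+0.34j)]] + [[(0.01+0j), -0.06-0.00j, 0.09+0.00j], [0.01+0.00j, -0.08-0.00j, (0.11+0j)], [(0.03+0j), -0.21-0.00j, 0.29+0.00j]]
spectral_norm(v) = 3.07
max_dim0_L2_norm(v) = 2.73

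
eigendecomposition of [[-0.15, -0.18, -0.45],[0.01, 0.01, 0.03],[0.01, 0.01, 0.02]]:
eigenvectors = [[0.99, 0.96, 0.38], [-0.07, -0.07, -0.89], [-0.07, -0.26, 0.23]]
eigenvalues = [-0.1, -0.01, -0.0]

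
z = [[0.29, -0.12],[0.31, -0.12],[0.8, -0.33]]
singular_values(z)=[0.98, 0.01]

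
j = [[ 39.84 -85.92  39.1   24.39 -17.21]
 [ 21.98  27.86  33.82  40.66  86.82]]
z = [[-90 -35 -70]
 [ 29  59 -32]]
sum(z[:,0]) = -61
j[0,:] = [39.84, -85.92, 39.1, 24.39, -17.21]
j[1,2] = 33.82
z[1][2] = -32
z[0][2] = -70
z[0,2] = -70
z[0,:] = [-90, -35, -70]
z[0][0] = -90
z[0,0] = -90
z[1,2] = -32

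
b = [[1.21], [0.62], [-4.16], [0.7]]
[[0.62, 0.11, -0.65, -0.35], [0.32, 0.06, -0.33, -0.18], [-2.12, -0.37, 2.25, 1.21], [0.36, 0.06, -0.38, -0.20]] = b@[[0.51,0.09,-0.54,-0.29]]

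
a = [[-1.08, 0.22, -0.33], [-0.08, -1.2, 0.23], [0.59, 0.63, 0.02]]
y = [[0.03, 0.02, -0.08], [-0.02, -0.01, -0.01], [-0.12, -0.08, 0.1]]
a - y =[[-1.11, 0.20, -0.25], [-0.06, -1.19, 0.24], [0.71, 0.71, -0.08]]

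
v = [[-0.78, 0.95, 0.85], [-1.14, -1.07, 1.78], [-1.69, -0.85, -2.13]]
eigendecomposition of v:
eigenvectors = [[(0.16-0.42j), 0.16+0.42j, (0.3+0j)], [0.72+0.00j, 0.72-0.00j, (-0.8+0j)], [(0.1+0.51j), 0.10-0.51j, 0.52+0.00j]]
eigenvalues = [(-1.08+1.92j), (-1.08-1.92j), (-1.81+0j)]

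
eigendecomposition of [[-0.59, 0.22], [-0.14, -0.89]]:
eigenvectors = [[0.78+0.00j, 0.78-0.00j],[(-0.53+0.32j), (-0.53-0.32j)]]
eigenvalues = [(-0.74+0.09j), (-0.74-0.09j)]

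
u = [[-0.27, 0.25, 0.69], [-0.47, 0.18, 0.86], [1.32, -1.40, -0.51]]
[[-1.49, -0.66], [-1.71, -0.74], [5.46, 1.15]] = u @ [[1.31, -0.07], [-2.38, -0.61], [-0.78, -0.77]]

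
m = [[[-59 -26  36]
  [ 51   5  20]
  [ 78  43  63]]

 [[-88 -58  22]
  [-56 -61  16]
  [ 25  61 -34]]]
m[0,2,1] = 43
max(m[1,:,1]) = 61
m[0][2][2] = 63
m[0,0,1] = -26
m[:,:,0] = [[-59, 51, 78], [-88, -56, 25]]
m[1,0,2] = 22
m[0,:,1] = [-26, 5, 43]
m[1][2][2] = -34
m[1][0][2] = 22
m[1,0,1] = -58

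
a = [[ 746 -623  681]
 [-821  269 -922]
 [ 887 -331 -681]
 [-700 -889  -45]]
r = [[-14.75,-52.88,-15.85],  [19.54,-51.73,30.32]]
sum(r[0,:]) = -83.47999999999999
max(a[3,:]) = -45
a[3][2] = -45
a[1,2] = -922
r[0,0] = -14.75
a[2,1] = -331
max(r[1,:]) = 30.32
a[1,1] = 269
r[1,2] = 30.32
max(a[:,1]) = 269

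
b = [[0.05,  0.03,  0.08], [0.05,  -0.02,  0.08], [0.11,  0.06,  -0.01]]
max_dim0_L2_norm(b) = 0.13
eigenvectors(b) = [[-0.63, -0.5, -0.29], [-0.47, 0.85, -0.59], [-0.61, 0.19, 0.76]]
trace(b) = 0.02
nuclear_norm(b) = 0.28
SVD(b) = [[-0.58, 0.35, 0.73], [-0.48, 0.58, -0.66], [-0.66, -0.73, -0.17]] @ diag([0.15517614643700067, 0.09957247709940435, 0.030094607178880413]) @ [[-0.81, -0.30, -0.5],[-0.34, -0.45, 0.82],[-0.48, 0.84, 0.26]]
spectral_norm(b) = 0.16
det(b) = 0.00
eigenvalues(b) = [0.15, -0.03, -0.1]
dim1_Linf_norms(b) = [0.08, 0.08, 0.11]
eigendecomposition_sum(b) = [[0.07, 0.03, 0.05], [0.06, 0.02, 0.04], [0.07, 0.03, 0.05]] + [[-0.01, 0.01, 0.0], [0.02, -0.02, -0.01], [0.00, -0.00, -0.0]] + [[-0.01, -0.01, 0.02], [-0.03, -0.03, 0.05], [0.03, 0.03, -0.06]]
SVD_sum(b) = [[0.07, 0.03, 0.05], [0.06, 0.02, 0.04], [0.08, 0.03, 0.05]] + [[-0.01, -0.02, 0.03], [-0.02, -0.03, 0.05], [0.03, 0.03, -0.06]] + [[-0.01, 0.02, 0.01], [0.01, -0.02, -0.01], [0.0, -0.00, -0.0]]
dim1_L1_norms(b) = [0.16, 0.15, 0.18]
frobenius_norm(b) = 0.19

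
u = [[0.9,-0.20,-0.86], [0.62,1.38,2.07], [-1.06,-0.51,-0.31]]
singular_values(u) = [2.74, 1.45, 0.01]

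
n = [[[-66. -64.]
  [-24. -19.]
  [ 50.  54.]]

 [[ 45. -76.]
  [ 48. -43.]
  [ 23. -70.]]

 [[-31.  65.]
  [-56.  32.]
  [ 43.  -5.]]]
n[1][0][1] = -76.0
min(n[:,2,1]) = -70.0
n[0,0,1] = -64.0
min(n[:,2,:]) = -70.0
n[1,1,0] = 48.0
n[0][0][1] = -64.0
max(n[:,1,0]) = 48.0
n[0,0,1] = -64.0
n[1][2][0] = 23.0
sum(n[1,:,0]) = 116.0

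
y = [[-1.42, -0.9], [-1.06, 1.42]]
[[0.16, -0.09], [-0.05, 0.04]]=y@[[-0.06, 0.03], [-0.08, 0.05]]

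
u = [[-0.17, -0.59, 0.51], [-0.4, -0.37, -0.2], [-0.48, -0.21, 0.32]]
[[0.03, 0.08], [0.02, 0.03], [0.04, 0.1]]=u @ [[-0.06,  -0.14],  [-0.0,  -0.0],  [0.04,  0.11]]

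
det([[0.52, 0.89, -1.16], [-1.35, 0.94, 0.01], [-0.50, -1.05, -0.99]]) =-3.862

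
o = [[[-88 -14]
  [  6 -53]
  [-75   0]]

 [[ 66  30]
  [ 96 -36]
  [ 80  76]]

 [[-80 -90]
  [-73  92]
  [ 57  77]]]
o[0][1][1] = -53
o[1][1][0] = 96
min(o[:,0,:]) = -90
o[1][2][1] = 76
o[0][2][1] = 0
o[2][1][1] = 92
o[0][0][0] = -88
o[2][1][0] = -73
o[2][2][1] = 77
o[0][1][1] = -53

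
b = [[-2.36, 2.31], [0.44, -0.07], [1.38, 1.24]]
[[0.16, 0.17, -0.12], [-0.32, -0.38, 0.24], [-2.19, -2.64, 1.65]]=b @ [[-0.86, -1.03, 0.65], [-0.81, -0.98, 0.61]]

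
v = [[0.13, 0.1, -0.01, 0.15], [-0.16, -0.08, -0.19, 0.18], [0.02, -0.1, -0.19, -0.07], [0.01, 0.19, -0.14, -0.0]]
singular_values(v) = [0.34, 0.28, 0.21, 0.14]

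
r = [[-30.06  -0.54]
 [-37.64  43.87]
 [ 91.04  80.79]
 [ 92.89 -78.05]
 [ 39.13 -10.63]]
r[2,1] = 80.79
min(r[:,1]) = -78.05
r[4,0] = 39.13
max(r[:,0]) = 92.89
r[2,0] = 91.04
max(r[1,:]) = 43.87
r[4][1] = -10.63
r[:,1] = [-0.54, 43.87, 80.79, -78.05, -10.63]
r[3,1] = -78.05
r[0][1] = -0.54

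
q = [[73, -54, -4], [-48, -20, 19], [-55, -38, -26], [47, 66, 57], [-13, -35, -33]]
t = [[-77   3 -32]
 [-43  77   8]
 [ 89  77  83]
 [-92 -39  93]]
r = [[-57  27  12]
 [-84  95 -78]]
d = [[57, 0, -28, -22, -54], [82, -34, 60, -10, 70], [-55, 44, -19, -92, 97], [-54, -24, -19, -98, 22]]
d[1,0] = 82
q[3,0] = 47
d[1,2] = 60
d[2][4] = 97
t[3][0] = -92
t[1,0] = -43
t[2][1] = 77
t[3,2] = 93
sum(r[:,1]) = 122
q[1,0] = -48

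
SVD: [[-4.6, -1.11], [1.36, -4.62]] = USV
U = [[-0.58, 0.82], [0.82, 0.58]]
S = [4.9, 4.65]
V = [[0.77,  -0.64],[-0.64,  -0.77]]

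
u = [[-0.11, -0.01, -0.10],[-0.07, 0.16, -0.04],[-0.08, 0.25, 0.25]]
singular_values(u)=[0.38, 0.19, 0.07]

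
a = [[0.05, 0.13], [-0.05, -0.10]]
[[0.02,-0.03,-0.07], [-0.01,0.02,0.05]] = a @ [[0.03, -0.12, -0.05], [0.13, -0.18, -0.52]]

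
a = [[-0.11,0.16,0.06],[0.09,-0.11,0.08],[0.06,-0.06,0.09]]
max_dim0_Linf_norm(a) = 0.16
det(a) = 0.00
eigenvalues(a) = [-0.22, -0.0, 0.1]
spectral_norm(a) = 0.26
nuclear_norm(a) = 0.39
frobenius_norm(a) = 0.29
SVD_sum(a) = [[-0.11, 0.14, -0.03], [0.09, -0.12, 0.02], [0.06, -0.08, 0.01]] + [[0.00, 0.02, 0.09], [0.0, 0.01, 0.06], [0.0, 0.01, 0.08]] + [[-0.0, -0.0, 0.00], [-0.00, -0.0, 0.0], [0.0, 0.00, -0.00]]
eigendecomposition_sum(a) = [[-0.13, 0.17, -0.02], [0.07, -0.10, 0.01], [0.04, -0.05, 0.01]] + [[-0.00, -0.0, 0.0],[-0.00, -0.0, 0.0],[0.00, 0.00, -0.00]] + [[0.02, -0.01, 0.08], [0.02, -0.01, 0.07], [0.02, -0.01, 0.08]]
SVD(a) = [[-0.71, 0.68, 0.18], [0.59, 0.44, 0.67], [0.38, 0.59, -0.72]] @ diag([0.2568442693989546, 0.13123001482958976, 0.003115202199354708]) @ [[0.6,-0.79,0.15], [0.00,0.19,0.98], [-0.8,-0.59,0.12]]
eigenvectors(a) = [[0.83, -0.80, 0.57], [-0.49, -0.58, 0.5], [-0.25, 0.14, 0.65]]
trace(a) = -0.13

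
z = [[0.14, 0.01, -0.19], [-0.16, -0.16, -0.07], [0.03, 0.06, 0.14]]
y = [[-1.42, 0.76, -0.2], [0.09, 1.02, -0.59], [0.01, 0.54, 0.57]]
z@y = [[-0.20, 0.01, -0.14], [0.21, -0.32, 0.09], [-0.04, 0.16, 0.04]]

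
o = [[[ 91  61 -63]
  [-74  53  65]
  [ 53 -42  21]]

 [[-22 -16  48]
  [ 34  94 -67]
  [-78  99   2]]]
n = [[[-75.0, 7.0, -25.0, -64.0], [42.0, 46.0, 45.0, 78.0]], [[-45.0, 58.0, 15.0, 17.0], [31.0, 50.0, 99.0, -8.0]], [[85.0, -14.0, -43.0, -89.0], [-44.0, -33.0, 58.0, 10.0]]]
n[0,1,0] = 42.0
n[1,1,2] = 99.0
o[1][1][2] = -67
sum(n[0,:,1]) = 53.0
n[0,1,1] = 46.0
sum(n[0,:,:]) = 54.0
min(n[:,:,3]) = -89.0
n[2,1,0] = -44.0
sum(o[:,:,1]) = 249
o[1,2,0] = -78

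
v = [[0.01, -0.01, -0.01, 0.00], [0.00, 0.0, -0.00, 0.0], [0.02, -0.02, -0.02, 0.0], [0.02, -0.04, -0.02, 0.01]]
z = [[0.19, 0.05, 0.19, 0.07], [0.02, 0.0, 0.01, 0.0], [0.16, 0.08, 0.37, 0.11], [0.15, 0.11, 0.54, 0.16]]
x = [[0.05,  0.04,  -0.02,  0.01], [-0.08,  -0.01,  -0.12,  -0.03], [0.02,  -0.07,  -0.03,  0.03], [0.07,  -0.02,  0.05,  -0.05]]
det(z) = -0.00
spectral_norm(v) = 0.06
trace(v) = 0.00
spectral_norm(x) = 0.17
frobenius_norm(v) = 0.06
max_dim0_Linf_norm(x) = 0.12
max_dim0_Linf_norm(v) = 0.04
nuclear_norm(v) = 0.07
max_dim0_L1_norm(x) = 0.22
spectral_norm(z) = 0.77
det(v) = 0.00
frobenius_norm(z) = 0.78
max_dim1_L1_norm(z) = 0.96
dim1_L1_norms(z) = [0.5, 0.03, 0.72, 0.96]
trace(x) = -0.04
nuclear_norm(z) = 0.91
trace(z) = 0.72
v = z @ x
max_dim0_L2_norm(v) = 0.05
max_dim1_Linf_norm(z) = 0.54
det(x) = 0.00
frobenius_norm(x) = 0.21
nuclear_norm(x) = 0.38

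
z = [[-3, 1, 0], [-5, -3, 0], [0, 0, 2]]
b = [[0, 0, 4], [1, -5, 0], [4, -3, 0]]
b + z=[[-3, 1, 4], [-4, -8, 0], [4, -3, 2]]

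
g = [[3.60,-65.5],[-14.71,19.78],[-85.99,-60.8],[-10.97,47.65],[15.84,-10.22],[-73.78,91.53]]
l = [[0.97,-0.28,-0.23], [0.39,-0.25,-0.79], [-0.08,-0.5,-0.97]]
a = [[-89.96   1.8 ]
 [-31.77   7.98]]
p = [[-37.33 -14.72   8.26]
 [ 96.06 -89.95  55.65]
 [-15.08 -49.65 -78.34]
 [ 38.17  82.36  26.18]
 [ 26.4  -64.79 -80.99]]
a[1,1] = 7.98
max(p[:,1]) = 82.36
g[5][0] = -73.78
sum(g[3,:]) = 36.68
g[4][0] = 15.84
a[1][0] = -31.77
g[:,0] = [3.6, -14.71, -85.99, -10.97, 15.84, -73.78]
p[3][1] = 82.36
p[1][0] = 96.06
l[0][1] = -0.279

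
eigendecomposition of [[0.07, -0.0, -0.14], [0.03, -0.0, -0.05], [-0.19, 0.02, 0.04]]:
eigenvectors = [[-0.67, -0.61, 0.12], [-0.25, -0.19, 0.99], [0.70, -0.77, 0.06]]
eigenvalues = [0.22, -0.11, 0.0]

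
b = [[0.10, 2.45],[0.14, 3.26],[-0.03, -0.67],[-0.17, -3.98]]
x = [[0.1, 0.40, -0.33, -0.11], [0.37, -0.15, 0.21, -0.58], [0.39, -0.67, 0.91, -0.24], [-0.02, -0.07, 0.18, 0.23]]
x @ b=[[0.09, 2.21],[0.11, 2.59],[-0.04, -0.88],[-0.06, -1.31]]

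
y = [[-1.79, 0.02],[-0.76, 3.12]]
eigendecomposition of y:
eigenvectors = [[-0.99, -0.00], [-0.15, -1.00]]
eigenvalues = [-1.79, 3.12]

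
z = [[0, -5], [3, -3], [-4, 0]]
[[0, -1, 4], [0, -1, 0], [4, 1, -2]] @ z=[[-19, 3], [-3, 3], [11, -23]]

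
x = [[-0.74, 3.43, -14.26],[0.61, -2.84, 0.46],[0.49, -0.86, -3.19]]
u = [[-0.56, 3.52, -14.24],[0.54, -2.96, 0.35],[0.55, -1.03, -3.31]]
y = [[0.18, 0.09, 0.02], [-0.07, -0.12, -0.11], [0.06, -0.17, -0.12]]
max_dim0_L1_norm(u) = 17.9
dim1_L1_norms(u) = [18.32, 3.85, 4.89]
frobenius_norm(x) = 15.34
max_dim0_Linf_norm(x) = 14.26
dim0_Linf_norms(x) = [0.74, 3.43, 14.26]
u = x + y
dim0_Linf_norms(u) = [0.56, 3.52, 14.24]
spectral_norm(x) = 15.01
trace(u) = -6.83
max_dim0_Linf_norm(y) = 0.18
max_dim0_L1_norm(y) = 0.38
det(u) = -13.98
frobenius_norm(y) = 0.35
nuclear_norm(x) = 18.45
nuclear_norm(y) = 0.51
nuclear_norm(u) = 18.69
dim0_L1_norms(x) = [1.84, 7.13, 17.91]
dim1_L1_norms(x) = [18.43, 3.91, 4.54]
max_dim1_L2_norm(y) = 0.22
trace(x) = -6.77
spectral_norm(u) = 15.01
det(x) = -11.91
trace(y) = -0.06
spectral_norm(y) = 0.29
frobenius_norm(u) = 15.39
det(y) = -0.00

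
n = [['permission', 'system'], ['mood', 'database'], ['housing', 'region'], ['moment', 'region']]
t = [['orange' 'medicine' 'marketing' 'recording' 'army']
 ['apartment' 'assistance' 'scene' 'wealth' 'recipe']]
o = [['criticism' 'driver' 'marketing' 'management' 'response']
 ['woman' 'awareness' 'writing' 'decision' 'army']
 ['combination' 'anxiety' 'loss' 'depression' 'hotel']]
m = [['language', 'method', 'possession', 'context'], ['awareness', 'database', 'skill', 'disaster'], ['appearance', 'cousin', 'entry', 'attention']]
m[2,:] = ['appearance', 'cousin', 'entry', 'attention']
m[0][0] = 'language'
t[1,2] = 'scene'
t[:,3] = ['recording', 'wealth']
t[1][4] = 'recipe'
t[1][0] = 'apartment'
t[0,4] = 'army'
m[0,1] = 'method'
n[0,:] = ['permission', 'system']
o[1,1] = 'awareness'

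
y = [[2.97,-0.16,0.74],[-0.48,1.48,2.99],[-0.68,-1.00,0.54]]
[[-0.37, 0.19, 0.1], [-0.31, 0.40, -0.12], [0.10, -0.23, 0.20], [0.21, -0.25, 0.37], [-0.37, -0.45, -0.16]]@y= [[-1.26, 0.24, 0.35], [-1.03, 0.76, 0.90], [0.27, -0.56, -0.51], [0.49, -0.77, -0.39], [-0.77, -0.45, -1.71]]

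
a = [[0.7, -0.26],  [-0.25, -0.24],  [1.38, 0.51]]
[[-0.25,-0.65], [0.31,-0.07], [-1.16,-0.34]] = a @ [[-0.6,-0.59], [-0.65,0.92]]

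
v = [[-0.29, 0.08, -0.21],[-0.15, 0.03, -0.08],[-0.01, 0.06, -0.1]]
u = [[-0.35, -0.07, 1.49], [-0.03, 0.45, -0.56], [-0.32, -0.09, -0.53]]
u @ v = [[0.1, 0.06, -0.07], [-0.05, -0.02, 0.03], [0.11, -0.06, 0.13]]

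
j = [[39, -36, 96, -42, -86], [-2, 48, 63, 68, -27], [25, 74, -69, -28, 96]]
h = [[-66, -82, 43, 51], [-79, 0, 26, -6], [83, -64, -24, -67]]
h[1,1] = 0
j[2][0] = 25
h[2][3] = -67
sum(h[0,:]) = -54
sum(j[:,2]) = 90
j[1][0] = -2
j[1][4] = -27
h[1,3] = -6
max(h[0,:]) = 51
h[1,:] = [-79, 0, 26, -6]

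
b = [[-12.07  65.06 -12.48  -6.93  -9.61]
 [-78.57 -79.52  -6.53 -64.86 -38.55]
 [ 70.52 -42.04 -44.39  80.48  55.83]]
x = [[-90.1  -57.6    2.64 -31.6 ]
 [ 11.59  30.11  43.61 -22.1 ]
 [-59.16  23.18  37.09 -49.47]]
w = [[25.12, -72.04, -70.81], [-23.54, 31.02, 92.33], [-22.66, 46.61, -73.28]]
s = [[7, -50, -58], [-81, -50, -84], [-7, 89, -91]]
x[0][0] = -90.1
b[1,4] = -38.55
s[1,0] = -81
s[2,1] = 89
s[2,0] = -7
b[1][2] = -6.53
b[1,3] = -64.86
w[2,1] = 46.61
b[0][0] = -12.07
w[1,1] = 31.02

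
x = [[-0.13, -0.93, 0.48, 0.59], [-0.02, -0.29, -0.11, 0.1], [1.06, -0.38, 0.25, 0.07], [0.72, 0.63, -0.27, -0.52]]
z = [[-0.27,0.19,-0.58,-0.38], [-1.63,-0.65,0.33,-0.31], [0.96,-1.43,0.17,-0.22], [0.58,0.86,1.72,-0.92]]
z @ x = [[-0.86, 0.18, -0.19, 0.02], [0.35, 1.38, -0.54, -0.84], [-0.07, -0.68, 0.72, 0.55], [1.07, -2.02, 0.86, 1.03]]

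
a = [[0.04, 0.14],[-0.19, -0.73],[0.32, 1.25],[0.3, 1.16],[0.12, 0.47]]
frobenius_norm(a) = 1.98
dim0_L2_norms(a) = [0.49, 1.92]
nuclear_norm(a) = 1.99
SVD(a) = [[-0.07,  0.77],[0.38,  -0.37],[-0.65,  -0.42],[-0.6,  0.21],[-0.24,  -0.22]] @ diag([1.9814075267120823, 0.00492067969995421]) @ [[-0.25, -0.97], [0.97, -0.25]]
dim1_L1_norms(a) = [0.18, 0.92, 1.57, 1.46, 0.59]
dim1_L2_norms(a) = [0.15, 0.75, 1.29, 1.2, 0.49]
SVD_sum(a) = [[0.04, 0.14], [-0.19, -0.73], [0.32, 1.25], [0.30, 1.16], [0.12, 0.47]] + [[0.0, -0.0], [-0.00, 0.0], [-0.0, 0.00], [0.0, -0.00], [-0.00, 0.0]]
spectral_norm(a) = 1.98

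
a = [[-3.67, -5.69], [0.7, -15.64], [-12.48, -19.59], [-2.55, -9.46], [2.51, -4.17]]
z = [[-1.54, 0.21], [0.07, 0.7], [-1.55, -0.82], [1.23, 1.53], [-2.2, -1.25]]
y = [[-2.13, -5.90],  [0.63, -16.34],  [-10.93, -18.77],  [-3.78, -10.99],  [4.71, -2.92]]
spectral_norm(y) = 29.36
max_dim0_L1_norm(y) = 54.92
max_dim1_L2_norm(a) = 23.23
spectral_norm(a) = 29.53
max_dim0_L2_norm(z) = 3.34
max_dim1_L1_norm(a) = 32.07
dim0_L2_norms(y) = [12.68, 27.99]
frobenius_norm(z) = 4.03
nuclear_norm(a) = 38.37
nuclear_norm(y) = 38.42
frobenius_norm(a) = 30.82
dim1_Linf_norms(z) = [1.54, 0.7, 1.55, 1.53, 2.2]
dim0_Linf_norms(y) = [10.93, 18.77]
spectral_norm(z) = 3.81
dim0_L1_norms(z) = [6.59, 4.51]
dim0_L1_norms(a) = [21.91, 54.55]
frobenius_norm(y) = 30.73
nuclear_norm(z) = 5.13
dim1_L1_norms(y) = [8.03, 16.97, 29.7, 14.77, 7.63]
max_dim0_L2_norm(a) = 27.71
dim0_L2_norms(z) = [3.34, 2.26]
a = z + y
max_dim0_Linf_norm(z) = 2.2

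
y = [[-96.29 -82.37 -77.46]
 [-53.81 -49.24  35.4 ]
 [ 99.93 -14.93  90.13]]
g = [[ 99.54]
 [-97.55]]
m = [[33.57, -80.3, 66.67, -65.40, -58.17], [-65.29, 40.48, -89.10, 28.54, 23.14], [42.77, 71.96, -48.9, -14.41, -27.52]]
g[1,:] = [-97.55]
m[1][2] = -89.1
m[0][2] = 66.67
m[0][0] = 33.57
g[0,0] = 99.54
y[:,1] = [-82.37, -49.24, -14.93]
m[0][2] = 66.67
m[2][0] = 42.77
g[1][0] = -97.55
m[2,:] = [42.77, 71.96, -48.9, -14.41, -27.52]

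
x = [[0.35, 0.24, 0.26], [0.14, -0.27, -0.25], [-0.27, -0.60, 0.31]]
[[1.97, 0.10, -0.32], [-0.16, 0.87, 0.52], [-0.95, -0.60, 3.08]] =x@[[3.7, 1.98, 0.12], [0.85, -0.72, -4.00], [1.81, -1.61, 2.31]]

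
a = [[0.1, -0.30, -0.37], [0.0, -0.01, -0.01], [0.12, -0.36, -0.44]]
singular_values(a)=[0.76, 0.0, 0.0]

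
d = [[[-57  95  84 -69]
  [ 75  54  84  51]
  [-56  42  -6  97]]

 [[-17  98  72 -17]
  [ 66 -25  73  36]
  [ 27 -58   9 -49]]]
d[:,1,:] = [[75, 54, 84, 51], [66, -25, 73, 36]]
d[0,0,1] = 95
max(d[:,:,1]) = 98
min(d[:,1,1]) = -25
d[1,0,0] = -17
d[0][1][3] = 51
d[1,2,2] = 9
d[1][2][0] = 27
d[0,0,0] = -57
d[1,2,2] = 9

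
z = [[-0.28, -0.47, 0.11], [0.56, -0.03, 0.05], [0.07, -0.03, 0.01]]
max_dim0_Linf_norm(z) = 0.56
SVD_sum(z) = [[-0.42, -0.21, 0.03],[0.43, 0.22, -0.03],[0.04, 0.02, -0.0]] + [[0.14,-0.26,0.08], [0.13,-0.25,0.08], [0.03,-0.05,0.02]] + [[-0.00,0.00,0.00],[-0.0,0.00,0.0],[0.0,-0.00,-0.0]]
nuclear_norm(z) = 1.10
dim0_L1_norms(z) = [0.91, 0.53, 0.17]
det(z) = -0.00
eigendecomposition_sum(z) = [[(-0.14+0.22j), (-0.23-0.07j), (0.05+0.04j)], [(0.28+0.09j), -0.02+0.27j, 0.03-0.07j], [(0.03+0.03j), (-0.02+0.04j), (0.01-0.01j)]] + [[(-0.14-0.22j), -0.23+0.07j, 0.05-0.04j], [0.28-0.09j, (-0.02-0.27j), (0.03+0.07j)], [0.03-0.03j, -0.02-0.04j, 0.01+0.01j]] + [[(-0+0j), (-0-0j), 0.00+0.00j], [-0j, 0j, (-0-0j)], [0.00-0.00j, 0j, -0.00-0.00j]]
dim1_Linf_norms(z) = [0.47, 0.56, 0.07]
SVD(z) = [[-0.69, -0.72, -0.05], [0.72, -0.68, -0.15], [0.07, -0.14, 0.99]] @ diag([0.6736010364945829, 0.42491205316749564, 0.0033750120603042596]) @ [[0.89, 0.45, -0.06], [-0.45, 0.85, -0.27], [0.07, -0.27, -0.96]]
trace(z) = -0.30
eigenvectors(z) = [[(0.17-0.64j),(0.17+0.64j),-0.07+0.00j], [-0.74+0.00j,-0.74-0.00j,0.27+0.00j], [-0.10-0.04j,(-0.1+0.04j),(0.96+0j)]]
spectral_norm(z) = 0.67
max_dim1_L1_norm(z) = 0.86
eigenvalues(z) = [(-0.15+0.49j), (-0.15-0.49j), (-0+0j)]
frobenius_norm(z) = 0.80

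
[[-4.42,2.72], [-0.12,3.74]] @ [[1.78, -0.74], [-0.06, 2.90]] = [[-8.03, 11.16], [-0.44, 10.93]]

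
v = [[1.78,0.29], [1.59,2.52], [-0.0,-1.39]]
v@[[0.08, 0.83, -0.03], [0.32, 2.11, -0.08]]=[[0.24, 2.09, -0.08],[0.93, 6.64, -0.25],[-0.44, -2.93, 0.11]]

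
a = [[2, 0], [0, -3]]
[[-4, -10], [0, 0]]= a @ [[-2, -5], [0, 0]]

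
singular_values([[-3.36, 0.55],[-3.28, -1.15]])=[4.71, 1.2]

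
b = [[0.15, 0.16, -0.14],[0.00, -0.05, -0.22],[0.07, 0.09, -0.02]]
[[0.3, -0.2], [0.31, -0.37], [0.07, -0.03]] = b @ [[3.89, 3.48], [-2.48, -2.52], [-0.83, 2.26]]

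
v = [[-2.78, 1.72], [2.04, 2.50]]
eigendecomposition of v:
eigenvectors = [[-0.94, -0.28],  [0.33, -0.96]]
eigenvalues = [-3.38, 3.1]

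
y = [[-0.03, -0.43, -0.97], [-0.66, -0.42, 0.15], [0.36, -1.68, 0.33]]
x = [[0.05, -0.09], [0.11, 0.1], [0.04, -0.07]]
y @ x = [[-0.09, 0.03], [-0.07, 0.01], [-0.15, -0.22]]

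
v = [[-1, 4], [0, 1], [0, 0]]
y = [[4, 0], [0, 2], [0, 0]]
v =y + [[-5, 4], [0, -1], [0, 0]]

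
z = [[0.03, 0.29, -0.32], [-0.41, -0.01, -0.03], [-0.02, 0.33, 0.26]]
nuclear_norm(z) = 1.26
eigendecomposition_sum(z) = [[(-0.02+0.17j), (0.18+0.06j), -0.09+0.06j],[(-0.17+0.01j), -0.03+0.18j, -0.08-0.08j],[(0.06+0.09j), 0.10-0.05j, (-0.01+0.06j)]] + [[(-0.02-0.17j), (0.18-0.06j), -0.09-0.06j], [-0.17-0.01j, (-0.03-0.18j), (-0.08+0.08j)], [0.06-0.09j, 0.10+0.05j, (-0.01-0.06j)]] + [[(0.07-0j), -0.06-0.00j, -0.15-0.00j], [(-0.06+0j), (0.05+0j), (0.12+0j)], [(-0.15+0j), 0.12+0.00j, (0.28+0j)]]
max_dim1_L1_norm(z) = 0.64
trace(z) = 0.28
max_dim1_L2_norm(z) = 0.43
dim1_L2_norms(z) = [0.43, 0.41, 0.42]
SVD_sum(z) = [[0.09, 0.34, -0.1],[-0.02, -0.09, 0.03],[0.06, 0.22, -0.06]] + [[0.07,-0.06,-0.16], [-0.05,0.05,0.12], [-0.14,0.12,0.29]] + [[-0.13, 0.01, -0.07],[-0.33, 0.04, -0.17],[0.06, -0.01, 0.03]]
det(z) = 0.07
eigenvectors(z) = [[0.65+0.00j,(0.65-0j),(-0.43+0j)], [(0.1+0.64j),0.10-0.64j,0.36+0.00j], [0.29-0.27j,(0.29+0.27j),(0.83+0j)]]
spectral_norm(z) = 0.44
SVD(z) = [[-0.82, 0.45, -0.36], [0.22, -0.33, -0.92], [-0.53, -0.83, 0.17]] @ diag([0.4433844124235275, 0.41153851545912834, 0.40920204436627633]) @ [[-0.24,  -0.93,  0.27], [0.40,  -0.34,  -0.85], [0.88,  -0.09,  0.46]]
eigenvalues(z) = [(-0.07+0.42j), (-0.07-0.42j), (0.41+0j)]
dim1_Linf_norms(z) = [0.32, 0.41, 0.33]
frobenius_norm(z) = 0.73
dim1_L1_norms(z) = [0.64, 0.45, 0.61]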